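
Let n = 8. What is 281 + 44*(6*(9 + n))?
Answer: 4769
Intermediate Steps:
281 + 44*(6*(9 + n)) = 281 + 44*(6*(9 + 8)) = 281 + 44*(6*17) = 281 + 44*102 = 281 + 4488 = 4769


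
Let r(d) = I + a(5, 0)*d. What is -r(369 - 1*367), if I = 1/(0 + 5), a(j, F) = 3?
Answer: -31/5 ≈ -6.2000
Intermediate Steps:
I = ⅕ (I = 1/5 = ⅕ ≈ 0.20000)
r(d) = ⅕ + 3*d
-r(369 - 1*367) = -(⅕ + 3*(369 - 1*367)) = -(⅕ + 3*(369 - 367)) = -(⅕ + 3*2) = -(⅕ + 6) = -1*31/5 = -31/5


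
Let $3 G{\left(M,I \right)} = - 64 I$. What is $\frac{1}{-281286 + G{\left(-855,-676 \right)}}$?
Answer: $- \frac{3}{800594} \approx -3.7472 \cdot 10^{-6}$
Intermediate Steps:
$G{\left(M,I \right)} = - \frac{64 I}{3}$ ($G{\left(M,I \right)} = \frac{\left(-64\right) I}{3} = - \frac{64 I}{3}$)
$\frac{1}{-281286 + G{\left(-855,-676 \right)}} = \frac{1}{-281286 - - \frac{43264}{3}} = \frac{1}{-281286 + \frac{43264}{3}} = \frac{1}{- \frac{800594}{3}} = - \frac{3}{800594}$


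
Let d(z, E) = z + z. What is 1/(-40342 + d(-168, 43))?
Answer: -1/40678 ≈ -2.4583e-5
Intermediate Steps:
d(z, E) = 2*z
1/(-40342 + d(-168, 43)) = 1/(-40342 + 2*(-168)) = 1/(-40342 - 336) = 1/(-40678) = -1/40678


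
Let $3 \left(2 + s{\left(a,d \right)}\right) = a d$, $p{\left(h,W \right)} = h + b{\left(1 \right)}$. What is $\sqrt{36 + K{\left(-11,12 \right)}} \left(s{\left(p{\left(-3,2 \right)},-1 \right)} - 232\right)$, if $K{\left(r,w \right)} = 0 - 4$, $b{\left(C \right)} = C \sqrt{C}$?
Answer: $- \frac{2800 \sqrt{2}}{3} \approx -1319.9$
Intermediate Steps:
$b{\left(C \right)} = C^{\frac{3}{2}}$
$K{\left(r,w \right)} = -4$
$p{\left(h,W \right)} = 1 + h$ ($p{\left(h,W \right)} = h + 1^{\frac{3}{2}} = h + 1 = 1 + h$)
$s{\left(a,d \right)} = -2 + \frac{a d}{3}$
$\sqrt{36 + K{\left(-11,12 \right)}} \left(s{\left(p{\left(-3,2 \right)},-1 \right)} - 232\right) = \sqrt{36 - 4} \left(\left(-2 + \frac{1}{3} \left(1 - 3\right) \left(-1\right)\right) - 232\right) = \sqrt{32} \left(\left(-2 + \frac{1}{3} \left(-2\right) \left(-1\right)\right) - 232\right) = 4 \sqrt{2} \left(\left(-2 + \frac{2}{3}\right) - 232\right) = 4 \sqrt{2} \left(- \frac{4}{3} - 232\right) = 4 \sqrt{2} \left(- \frac{700}{3}\right) = - \frac{2800 \sqrt{2}}{3}$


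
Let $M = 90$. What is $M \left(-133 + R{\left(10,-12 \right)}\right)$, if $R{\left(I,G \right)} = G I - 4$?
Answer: $-23130$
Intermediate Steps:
$R{\left(I,G \right)} = -4 + G I$
$M \left(-133 + R{\left(10,-12 \right)}\right) = 90 \left(-133 - 124\right) = 90 \left(-257\right) = -23130$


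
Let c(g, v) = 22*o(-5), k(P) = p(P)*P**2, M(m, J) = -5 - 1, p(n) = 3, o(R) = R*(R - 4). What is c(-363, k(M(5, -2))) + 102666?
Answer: 103656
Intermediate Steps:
o(R) = R*(-4 + R)
M(m, J) = -6
k(P) = 3*P**2
c(g, v) = 990 (c(g, v) = 22*(-5*(-4 - 5)) = 22*(-5*(-9)) = 22*45 = 990)
c(-363, k(M(5, -2))) + 102666 = 990 + 102666 = 103656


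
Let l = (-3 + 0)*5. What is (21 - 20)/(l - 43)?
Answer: -1/58 ≈ -0.017241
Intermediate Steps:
l = -15 (l = -3*5 = -15)
(21 - 20)/(l - 43) = (21 - 20)/(-15 - 43) = 1/(-58) = 1*(-1/58) = -1/58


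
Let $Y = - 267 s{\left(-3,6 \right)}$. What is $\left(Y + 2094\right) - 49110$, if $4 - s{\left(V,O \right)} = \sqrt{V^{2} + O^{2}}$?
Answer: $-48084 + 801 \sqrt{5} \approx -46293.0$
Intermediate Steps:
$s{\left(V,O \right)} = 4 - \sqrt{O^{2} + V^{2}}$ ($s{\left(V,O \right)} = 4 - \sqrt{V^{2} + O^{2}} = 4 - \sqrt{O^{2} + V^{2}}$)
$Y = -1068 + 801 \sqrt{5}$ ($Y = - 267 \left(4 - \sqrt{6^{2} + \left(-3\right)^{2}}\right) = - 267 \left(4 - \sqrt{36 + 9}\right) = - 267 \left(4 - \sqrt{45}\right) = - 267 \left(4 - 3 \sqrt{5}\right) = -1068 + 801 \sqrt{5} \approx 723.09$)
$\left(Y + 2094\right) - 49110 = \left(\left(-1068 + 801 \sqrt{5}\right) + 2094\right) - 49110 = \left(1026 + 801 \sqrt{5}\right) - 49110 = -48084 + 801 \sqrt{5}$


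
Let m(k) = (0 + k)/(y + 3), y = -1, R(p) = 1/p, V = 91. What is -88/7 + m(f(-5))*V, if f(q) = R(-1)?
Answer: -813/14 ≈ -58.071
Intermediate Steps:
f(q) = -1 (f(q) = 1/(-1) = -1)
m(k) = k/2 (m(k) = (0 + k)/(-1 + 3) = k/2)
-88/7 + m(f(-5))*V = -88/7 + ((½)*(-1))*91 = -88*⅐ - ½*91 = -88/7 - 91/2 = -813/14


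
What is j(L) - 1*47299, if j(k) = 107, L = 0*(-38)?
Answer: -47192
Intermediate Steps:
L = 0
j(L) - 1*47299 = 107 - 1*47299 = 107 - 47299 = -47192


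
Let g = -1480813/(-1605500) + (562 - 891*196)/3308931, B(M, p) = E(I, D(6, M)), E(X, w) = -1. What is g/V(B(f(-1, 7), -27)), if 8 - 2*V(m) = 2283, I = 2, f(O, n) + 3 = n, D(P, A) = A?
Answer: -4620432233903/6042955919568750 ≈ -0.00076460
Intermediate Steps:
f(O, n) = -3 + n
B(M, p) = -1
V(m) = -2275/2 (V(m) = 4 - 1/2*2283 = 4 - 2283/2 = -2275/2)
g = 4620432233903/5312488720500 (g = -1480813*(-1/1605500) + (562 - 174636)*(1/3308931) = 1480813/1605500 - 174074*1/3308931 = 1480813/1605500 - 174074/3308931 = 4620432233903/5312488720500 ≈ 0.86973)
g/V(B(f(-1, 7), -27)) = 4620432233903/(5312488720500*(-2275/2)) = (4620432233903/5312488720500)*(-2/2275) = -4620432233903/6042955919568750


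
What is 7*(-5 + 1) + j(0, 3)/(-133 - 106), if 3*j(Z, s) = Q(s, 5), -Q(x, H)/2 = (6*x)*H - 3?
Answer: -6634/239 ≈ -27.757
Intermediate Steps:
Q(x, H) = 6 - 12*H*x (Q(x, H) = -2*((6*x)*H - 3) = -2*(6*H*x - 3) = -2*(-3 + 6*H*x) = 6 - 12*H*x)
j(Z, s) = 2 - 20*s (j(Z, s) = (6 - 12*5*s)/3 = (6 - 60*s)/3 = 2 - 20*s)
7*(-5 + 1) + j(0, 3)/(-133 - 106) = 7*(-5 + 1) + (2 - 20*3)/(-133 - 106) = 7*(-4) + (2 - 60)/(-239) = -28 - 58*(-1/239) = -28 + 58/239 = -6634/239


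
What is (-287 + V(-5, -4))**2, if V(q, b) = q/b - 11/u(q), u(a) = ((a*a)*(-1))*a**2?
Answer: 510268777561/6250000 ≈ 81643.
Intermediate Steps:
u(a) = -a**4 (u(a) = (a**2*(-1))*a**2 = (-a**2)*a**2 = -a**4)
V(q, b) = 11/q**4 + q/b (V(q, b) = q/b - 11*(-1/q**4) = q/b - (-11)/q**4 = q/b + 11/q**4 = 11/q**4 + q/b)
(-287 + V(-5, -4))**2 = (-287 + (11/(-5)**4 - 5/(-4)))**2 = (-287 + (11*(1/625) - 5*(-1/4)))**2 = (-287 + (11/625 + 5/4))**2 = (-287 + 3169/2500)**2 = (-714331/2500)**2 = 510268777561/6250000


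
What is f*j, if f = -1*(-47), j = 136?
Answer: 6392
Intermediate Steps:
f = 47
f*j = 47*136 = 6392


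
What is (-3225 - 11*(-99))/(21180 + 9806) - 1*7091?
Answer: -109861931/15493 ≈ -7091.1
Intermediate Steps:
(-3225 - 11*(-99))/(21180 + 9806) - 1*7091 = (-3225 + 1089)/30986 - 7091 = -2136*1/30986 - 7091 = -1068/15493 - 7091 = -109861931/15493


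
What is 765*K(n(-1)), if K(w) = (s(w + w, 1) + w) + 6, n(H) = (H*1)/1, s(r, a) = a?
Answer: 4590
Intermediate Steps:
n(H) = H (n(H) = H*1 = H)
K(w) = 7 + w (K(w) = (1 + w) + 6 = 7 + w)
765*K(n(-1)) = 765*(7 - 1) = 765*6 = 4590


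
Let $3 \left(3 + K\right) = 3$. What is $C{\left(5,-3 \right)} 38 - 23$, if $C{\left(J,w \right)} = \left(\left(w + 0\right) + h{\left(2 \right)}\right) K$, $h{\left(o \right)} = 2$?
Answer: $53$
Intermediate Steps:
$K = -2$ ($K = -3 + \frac{1}{3} \cdot 3 = -3 + 1 = -2$)
$C{\left(J,w \right)} = -4 - 2 w$ ($C{\left(J,w \right)} = \left(\left(w + 0\right) + 2\right) \left(-2\right) = \left(w + 2\right) \left(-2\right) = \left(2 + w\right) \left(-2\right) = -4 - 2 w$)
$C{\left(5,-3 \right)} 38 - 23 = \left(-4 - -6\right) 38 - 23 = \left(-4 + 6\right) 38 - 23 = 2 \cdot 38 - 23 = 76 - 23 = 53$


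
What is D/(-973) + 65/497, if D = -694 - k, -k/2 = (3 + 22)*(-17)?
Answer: 118659/69083 ≈ 1.7176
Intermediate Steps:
k = 850 (k = -2*(3 + 22)*(-17) = -50*(-17) = -2*(-425) = 850)
D = -1544 (D = -694 - 1*850 = -694 - 850 = -1544)
D/(-973) + 65/497 = -1544/(-973) + 65/497 = -1544*(-1/973) + 65*(1/497) = 1544/973 + 65/497 = 118659/69083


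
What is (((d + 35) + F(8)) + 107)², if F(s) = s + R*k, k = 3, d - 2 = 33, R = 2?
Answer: 36481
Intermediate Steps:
d = 35 (d = 2 + 33 = 35)
F(s) = 6 + s (F(s) = s + 2*3 = s + 6 = 6 + s)
(((d + 35) + F(8)) + 107)² = (((35 + 35) + (6 + 8)) + 107)² = ((70 + 14) + 107)² = (84 + 107)² = 191² = 36481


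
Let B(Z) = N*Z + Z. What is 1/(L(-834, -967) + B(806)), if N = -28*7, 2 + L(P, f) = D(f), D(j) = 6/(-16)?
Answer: -8/1257379 ≈ -6.3624e-6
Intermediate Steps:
D(j) = -3/8 (D(j) = 6*(-1/16) = -3/8)
L(P, f) = -19/8 (L(P, f) = -2 - 3/8 = -19/8)
N = -196
B(Z) = -195*Z (B(Z) = -196*Z + Z = -195*Z)
1/(L(-834, -967) + B(806)) = 1/(-19/8 - 195*806) = 1/(-19/8 - 157170) = 1/(-1257379/8) = -8/1257379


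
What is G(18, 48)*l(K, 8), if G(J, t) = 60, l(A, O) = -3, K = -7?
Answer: -180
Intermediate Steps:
G(18, 48)*l(K, 8) = 60*(-3) = -180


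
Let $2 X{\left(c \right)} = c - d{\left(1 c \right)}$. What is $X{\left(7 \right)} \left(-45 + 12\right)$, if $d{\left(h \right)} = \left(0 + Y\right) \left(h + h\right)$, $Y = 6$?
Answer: $\frac{2541}{2} \approx 1270.5$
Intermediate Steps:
$d{\left(h \right)} = 12 h$ ($d{\left(h \right)} = \left(0 + 6\right) \left(h + h\right) = 6 \cdot 2 h = 12 h$)
$X{\left(c \right)} = - \frac{11 c}{2}$ ($X{\left(c \right)} = \frac{c - 12 \cdot 1 c}{2} = \frac{c - 12 c}{2} = \frac{\left(-11\right) c}{2} = - \frac{11 c}{2}$)
$X{\left(7 \right)} \left(-45 + 12\right) = \left(- \frac{11}{2}\right) 7 \left(-45 + 12\right) = \left(- \frac{77}{2}\right) \left(-33\right) = \frac{2541}{2}$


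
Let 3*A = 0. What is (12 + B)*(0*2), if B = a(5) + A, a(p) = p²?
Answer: 0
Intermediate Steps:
A = 0 (A = (⅓)*0 = 0)
B = 25 (B = 5² + 0 = 25 + 0 = 25)
(12 + B)*(0*2) = (12 + 25)*(0*2) = 37*0 = 0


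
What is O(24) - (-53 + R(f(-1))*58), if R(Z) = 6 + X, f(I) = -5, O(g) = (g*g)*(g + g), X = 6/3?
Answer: 27237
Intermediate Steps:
X = 2 (X = 6*(⅓) = 2)
O(g) = 2*g³ (O(g) = g²*(2*g) = 2*g³)
R(Z) = 8 (R(Z) = 6 + 2 = 8)
O(24) - (-53 + R(f(-1))*58) = 2*24³ - (-53 + 8*58) = 2*13824 - (-53 + 464) = 27648 - 1*411 = 27648 - 411 = 27237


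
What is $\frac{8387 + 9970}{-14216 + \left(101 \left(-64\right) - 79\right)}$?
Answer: $- \frac{18357}{20759} \approx -0.88429$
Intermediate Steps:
$\frac{8387 + 9970}{-14216 + \left(101 \left(-64\right) - 79\right)} = \frac{18357}{-14216 - 6543} = \frac{18357}{-20759} = 18357 \left(- \frac{1}{20759}\right) = - \frac{18357}{20759}$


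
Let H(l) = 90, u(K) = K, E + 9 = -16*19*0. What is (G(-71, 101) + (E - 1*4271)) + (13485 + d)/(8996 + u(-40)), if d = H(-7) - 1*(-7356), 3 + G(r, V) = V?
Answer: -37433061/8956 ≈ -4179.7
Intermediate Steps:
E = -9 (E = -9 - 16*19*0 = -9 - 304*0 = -9 + 0 = -9)
G(r, V) = -3 + V
d = 7446 (d = 90 - 1*(-7356) = 90 + 7356 = 7446)
(G(-71, 101) + (E - 1*4271)) + (13485 + d)/(8996 + u(-40)) = ((-3 + 101) + (-9 - 1*4271)) + (13485 + 7446)/(8996 - 40) = (98 + (-9 - 4271)) + 20931/8956 = (98 - 4280) + 20931*(1/8956) = -4182 + 20931/8956 = -37433061/8956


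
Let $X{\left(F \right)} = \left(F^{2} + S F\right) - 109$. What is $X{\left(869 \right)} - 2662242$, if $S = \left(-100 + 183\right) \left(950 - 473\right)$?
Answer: $32497389$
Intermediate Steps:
$S = 39591$ ($S = 83 \cdot 477 = 39591$)
$X{\left(F \right)} = -109 + F^{2} + 39591 F$ ($X{\left(F \right)} = \left(F^{2} + 39591 F\right) - 109 = -109 + F^{2} + 39591 F$)
$X{\left(869 \right)} - 2662242 = \left(-109 + 869^{2} + 39591 \cdot 869\right) - 2662242 = \left(-109 + 755161 + 34404579\right) - 2662242 = 35159631 - 2662242 = 32497389$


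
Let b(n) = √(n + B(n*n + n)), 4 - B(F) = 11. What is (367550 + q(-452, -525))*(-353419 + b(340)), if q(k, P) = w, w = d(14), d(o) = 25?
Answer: -129907988925 + 1102725*√37 ≈ -1.2990e+11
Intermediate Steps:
w = 25
q(k, P) = 25
B(F) = -7 (B(F) = 4 - 1*11 = 4 - 11 = -7)
b(n) = √(-7 + n) (b(n) = √(n - 7) = √(-7 + n))
(367550 + q(-452, -525))*(-353419 + b(340)) = (367550 + 25)*(-353419 + √(-7 + 340)) = 367575*(-353419 + √333) = 367575*(-353419 + 3*√37) = -129907988925 + 1102725*√37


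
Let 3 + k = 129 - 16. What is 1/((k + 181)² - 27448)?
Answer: 1/57233 ≈ 1.7472e-5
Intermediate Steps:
k = 110 (k = -3 + (129 - 16) = -3 + 113 = 110)
1/((k + 181)² - 27448) = 1/((110 + 181)² - 27448) = 1/(291² - 27448) = 1/(84681 - 27448) = 1/57233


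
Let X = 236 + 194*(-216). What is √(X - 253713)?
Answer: I*√295381 ≈ 543.49*I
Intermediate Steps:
X = -41668 (X = 236 - 41904 = -41668)
√(X - 253713) = √(-41668 - 253713) = √(-295381) = I*√295381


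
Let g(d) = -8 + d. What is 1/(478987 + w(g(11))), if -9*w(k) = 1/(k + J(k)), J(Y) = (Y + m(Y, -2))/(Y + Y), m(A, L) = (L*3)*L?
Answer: 99/47419711 ≈ 2.0877e-6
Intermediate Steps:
m(A, L) = 3*L**2 (m(A, L) = (3*L)*L = 3*L**2)
J(Y) = (12 + Y)/(2*Y) (J(Y) = (Y + 3*(-2)**2)/(Y + Y) = (Y + 3*4)/((2*Y)) = (Y + 12)*(1/(2*Y)) = (12 + Y)*(1/(2*Y)) = (12 + Y)/(2*Y))
w(k) = -1/(9*(k + (12 + k)/(2*k)))
1/(478987 + w(g(11))) = 1/(478987 - 2*(-8 + 11)/(108 + 9*(-8 + 11) + 18*(-8 + 11)**2)) = 1/(478987 - 2*3/(108 + 9*3 + 18*3**2)) = 1/(478987 - 2*3/(108 + 27 + 18*9)) = 1/(478987 - 2*3/(108 + 27 + 162)) = 1/(478987 - 2*3/297) = 1/(478987 - 2*3*1/297) = 1/(478987 - 2/99) = 1/(47419711/99) = 99/47419711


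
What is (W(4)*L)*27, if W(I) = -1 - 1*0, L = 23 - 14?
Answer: -243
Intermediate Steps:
L = 9
W(I) = -1 (W(I) = -1 + 0 = -1)
(W(4)*L)*27 = -1*9*27 = -9*27 = -243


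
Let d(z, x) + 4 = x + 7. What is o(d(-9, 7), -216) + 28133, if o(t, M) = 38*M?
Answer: 19925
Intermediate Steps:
d(z, x) = 3 + x (d(z, x) = -4 + (x + 7) = -4 + (7 + x) = 3 + x)
o(d(-9, 7), -216) + 28133 = 38*(-216) + 28133 = -8208 + 28133 = 19925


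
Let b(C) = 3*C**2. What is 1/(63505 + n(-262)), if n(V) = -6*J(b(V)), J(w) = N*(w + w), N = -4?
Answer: 1/9948241 ≈ 1.0052e-7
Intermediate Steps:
J(w) = -8*w (J(w) = -4*(w + w) = -8*w)
n(V) = 144*V**2 (n(V) = -(-48)*3*V**2 = -(-144)*V**2 = 144*V**2)
1/(63505 + n(-262)) = 1/(63505 + 144*(-262)**2) = 1/(63505 + 144*68644) = 1/(63505 + 9884736) = 1/9948241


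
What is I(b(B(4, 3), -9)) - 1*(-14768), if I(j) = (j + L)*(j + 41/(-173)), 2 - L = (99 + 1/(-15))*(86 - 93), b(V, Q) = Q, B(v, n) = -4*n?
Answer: 21890726/2595 ≈ 8435.7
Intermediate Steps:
L = 10418/15 (L = 2 - (99 + 1/(-15))*(86 - 93) = 2 - (99 - 1/15)*(-7) = 2 - 1484*(-7)/15 = 2 - 1*(-10388/15) = 2 + 10388/15 = 10418/15 ≈ 694.53)
I(j) = (-41/173 + j)*(10418/15 + j) (I(j) = (j + 10418/15)*(j + 41/(-173)) = (10418/15 + j)*(j + 41*(-1/173)) = (10418/15 + j)*(j - 41/173) = (10418/15 + j)*(-41/173 + j) = (-41/173 + j)*(10418/15 + j))
I(b(B(4, 3), -9)) - 1*(-14768) = (-427138/2595 + (-9)² + (1801699/2595)*(-9)) - 1*(-14768) = (-427138/2595 + 81 - 5405097/865) + 14768 = -16432234/2595 + 14768 = 21890726/2595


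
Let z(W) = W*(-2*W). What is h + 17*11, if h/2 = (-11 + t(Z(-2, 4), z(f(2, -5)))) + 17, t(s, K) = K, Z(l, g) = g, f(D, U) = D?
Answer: 183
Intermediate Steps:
z(W) = -2*W**2
h = -4 (h = 2*((-11 - 2*2**2) + 17) = 2*((-11 - 2*4) + 17) = 2*((-11 - 8) + 17) = 2*(-19 + 17) = 2*(-2) = -4)
h + 17*11 = -4 + 17*11 = -4 + 187 = 183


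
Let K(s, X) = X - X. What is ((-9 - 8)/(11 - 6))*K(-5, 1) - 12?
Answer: -12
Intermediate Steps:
K(s, X) = 0
((-9 - 8)/(11 - 6))*K(-5, 1) - 12 = ((-9 - 8)/(11 - 6))*0 - 12 = -17/5*0 - 12 = 0 - 12 = -12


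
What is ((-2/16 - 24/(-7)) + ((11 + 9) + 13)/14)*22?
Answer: 3487/28 ≈ 124.54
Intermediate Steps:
((-2/16 - 24/(-7)) + ((11 + 9) + 13)/14)*22 = ((-2*1/16 - 24*(-1/7)) + (20 + 13)*(1/14))*22 = ((-1/8 + 24/7) + 33*(1/14))*22 = (185/56 + 33/14)*22 = (317/56)*22 = 3487/28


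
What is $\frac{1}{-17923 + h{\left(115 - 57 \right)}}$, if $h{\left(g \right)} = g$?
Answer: $- \frac{1}{17865} \approx -5.5975 \cdot 10^{-5}$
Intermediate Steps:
$\frac{1}{-17923 + h{\left(115 - 57 \right)}} = \frac{1}{-17923 + \left(115 - 57\right)} = \frac{1}{-17923 + 58} = \frac{1}{-17865} = - \frac{1}{17865}$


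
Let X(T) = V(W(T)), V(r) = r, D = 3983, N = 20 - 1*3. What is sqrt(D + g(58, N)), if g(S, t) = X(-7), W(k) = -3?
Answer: 2*sqrt(995) ≈ 63.087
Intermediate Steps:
N = 17 (N = 20 - 3 = 17)
X(T) = -3
g(S, t) = -3
sqrt(D + g(58, N)) = sqrt(3983 - 3) = sqrt(3980) = 2*sqrt(995)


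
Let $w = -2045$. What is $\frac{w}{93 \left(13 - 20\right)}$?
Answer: $\frac{2045}{651} \approx 3.1413$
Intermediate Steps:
$\frac{w}{93 \left(13 - 20\right)} = - \frac{2045}{93 \left(13 - 20\right)} = - \frac{2045}{93 \left(-7\right)} = - \frac{2045}{-651} = \left(-2045\right) \left(- \frac{1}{651}\right) = \frac{2045}{651}$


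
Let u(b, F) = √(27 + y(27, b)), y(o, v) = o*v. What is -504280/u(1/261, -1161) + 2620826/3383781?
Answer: 2620826/3383781 - 252140*√22794/393 ≈ -96863.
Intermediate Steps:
u(b, F) = √(27 + 27*b)
-504280/u(1/261, -1161) + 2620826/3383781 = -504280*1/(3*√(3 + 3/261)) + 2620826/3383781 = -504280*1/(3*√(3 + 3*(1/261))) + 2620826*(1/3383781) = -504280*1/(3*√(3 + 1/87)) + 2620826/3383781 = -504280*√22794/786 + 2620826/3383781 = -252140*√22794/393 + 2620826/3383781 = 2620826/3383781 - 252140*√22794/393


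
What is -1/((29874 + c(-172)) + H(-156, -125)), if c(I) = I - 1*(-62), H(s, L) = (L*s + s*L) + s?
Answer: -1/68608 ≈ -1.4576e-5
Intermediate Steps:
H(s, L) = s + 2*L*s (H(s, L) = (L*s + L*s) + s = 2*L*s + s = s + 2*L*s)
c(I) = 62 + I (c(I) = I + 62 = 62 + I)
-1/((29874 + c(-172)) + H(-156, -125)) = -1/((29874 + (62 - 172)) - 156*(1 + 2*(-125))) = -1/((29874 - 110) - 156*(1 - 250)) = -1/(29764 - 156*(-249)) = -1/(29764 + 38844) = -1/68608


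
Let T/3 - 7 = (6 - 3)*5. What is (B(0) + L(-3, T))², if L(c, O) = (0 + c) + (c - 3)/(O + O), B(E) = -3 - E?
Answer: 17689/484 ≈ 36.548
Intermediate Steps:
T = 66 (T = 21 + 3*((6 - 3)*5) = 21 + 3*(3*5) = 21 + 3*15 = 21 + 45 = 66)
L(c, O) = c + (-3 + c)/(2*O) (L(c, O) = c + (-3 + c)/((2*O)) = c + (-3 + c)*(1/(2*O)) = c + (-3 + c)/(2*O))
(B(0) + L(-3, T))² = ((-3 - 1*0) + (½)*(-3 - 3 + 2*66*(-3))/66)² = ((-3 + 0) + (½)*(1/66)*(-3 - 3 - 396))² = (-3 + (½)*(1/66)*(-402))² = (-3 - 67/22)² = (-133/22)² = 17689/484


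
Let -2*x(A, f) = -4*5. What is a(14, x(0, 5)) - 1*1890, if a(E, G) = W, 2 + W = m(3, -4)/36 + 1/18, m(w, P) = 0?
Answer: -34055/18 ≈ -1891.9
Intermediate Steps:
x(A, f) = 10 (x(A, f) = -(-2)*5 = -½*(-20) = 10)
W = -35/18 (W = -2 + (0/36 + 1/18) = -2 + (0*(1/36) + 1*(1/18)) = -2 + (0 + 1/18) = -2 + 1/18 = -35/18 ≈ -1.9444)
a(E, G) = -35/18
a(14, x(0, 5)) - 1*1890 = -35/18 - 1*1890 = -35/18 - 1890 = -34055/18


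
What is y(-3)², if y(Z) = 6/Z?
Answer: 4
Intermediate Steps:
y(-3)² = (6/(-3))² = (6*(-⅓))² = (-2)² = 4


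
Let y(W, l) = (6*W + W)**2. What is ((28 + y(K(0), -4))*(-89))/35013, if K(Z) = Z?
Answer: -2492/35013 ≈ -0.071174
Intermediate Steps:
y(W, l) = 49*W**2 (y(W, l) = (7*W)**2 = 49*W**2)
((28 + y(K(0), -4))*(-89))/35013 = ((28 + 49*0**2)*(-89))/35013 = ((28 + 49*0)*(-89))*(1/35013) = ((28 + 0)*(-89))*(1/35013) = (28*(-89))*(1/35013) = -2492*1/35013 = -2492/35013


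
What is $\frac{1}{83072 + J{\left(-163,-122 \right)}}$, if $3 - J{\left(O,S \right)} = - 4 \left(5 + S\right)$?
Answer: $\frac{1}{82607} \approx 1.2106 \cdot 10^{-5}$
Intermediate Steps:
$J{\left(O,S \right)} = 23 + 4 S$ ($J{\left(O,S \right)} = 3 - - 4 \left(5 + S\right) = 3 - \left(-20 - 4 S\right) = 3 + \left(20 + 4 S\right) = 23 + 4 S$)
$\frac{1}{83072 + J{\left(-163,-122 \right)}} = \frac{1}{83072 + \left(23 + 4 \left(-122\right)\right)} = \frac{1}{83072 + \left(23 - 488\right)} = \frac{1}{83072 - 465} = \frac{1}{82607}$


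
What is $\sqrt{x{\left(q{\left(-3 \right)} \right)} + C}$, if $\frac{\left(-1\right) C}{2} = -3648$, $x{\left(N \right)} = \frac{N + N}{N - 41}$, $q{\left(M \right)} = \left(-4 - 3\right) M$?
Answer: $\frac{\sqrt{729390}}{10} \approx 85.404$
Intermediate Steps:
$q{\left(M \right)} = - 7 M$
$x{\left(N \right)} = \frac{2 N}{-41 + N}$
$C = 7296$ ($C = \left(-2\right) \left(-3648\right) = 7296$)
$\sqrt{x{\left(q{\left(-3 \right)} \right)} + C} = \sqrt{\frac{2 \left(\left(-7\right) \left(-3\right)\right)}{-41 - -21} + 7296} = \sqrt{2 \cdot 21 \frac{1}{-41 + 21} + 7296} = \sqrt{2 \cdot 21 \frac{1}{-20} + 7296} = \sqrt{2 \cdot 21 \left(- \frac{1}{20}\right) + 7296} = \sqrt{- \frac{21}{10} + 7296} = \sqrt{\frac{72939}{10}} = \frac{\sqrt{729390}}{10}$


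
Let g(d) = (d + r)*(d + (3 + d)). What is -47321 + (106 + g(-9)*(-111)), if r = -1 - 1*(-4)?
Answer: -57205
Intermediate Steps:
r = 3 (r = -1 + 4 = 3)
g(d) = (3 + d)*(3 + 2*d) (g(d) = (d + 3)*(d + (3 + d)) = (3 + d)*(3 + 2*d))
-47321 + (106 + g(-9)*(-111)) = -47321 + (106 + (9 + 2*(-9)**2 + 9*(-9))*(-111)) = -47321 + (106 + (9 + 2*81 - 81)*(-111)) = -47321 + (106 + (9 + 162 - 81)*(-111)) = -47321 + (106 + 90*(-111)) = -47321 + (106 - 9990) = -47321 - 9884 = -57205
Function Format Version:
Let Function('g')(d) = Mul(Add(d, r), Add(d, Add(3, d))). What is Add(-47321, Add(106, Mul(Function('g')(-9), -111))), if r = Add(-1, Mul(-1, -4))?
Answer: -57205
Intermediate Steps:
r = 3 (r = Add(-1, 4) = 3)
Function('g')(d) = Mul(Add(3, d), Add(3, Mul(2, d))) (Function('g')(d) = Mul(Add(d, 3), Add(d, Add(3, d))) = Mul(Add(3, d), Add(3, Mul(2, d))))
Add(-47321, Add(106, Mul(Function('g')(-9), -111))) = Add(-47321, Add(106, Mul(Add(9, Mul(2, Pow(-9, 2)), Mul(9, -9)), -111))) = Add(-47321, Add(106, Mul(Add(9, Mul(2, 81), -81), -111))) = Add(-47321, Add(106, Mul(Add(9, 162, -81), -111))) = Add(-47321, Add(106, Mul(90, -111))) = Add(-47321, Add(106, -9990)) = Add(-47321, -9884) = -57205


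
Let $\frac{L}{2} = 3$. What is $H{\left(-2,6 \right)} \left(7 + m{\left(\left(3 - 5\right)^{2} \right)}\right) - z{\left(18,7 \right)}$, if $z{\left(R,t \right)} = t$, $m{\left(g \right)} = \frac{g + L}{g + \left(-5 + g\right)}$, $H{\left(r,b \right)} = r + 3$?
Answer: $\frac{10}{3} \approx 3.3333$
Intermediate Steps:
$H{\left(r,b \right)} = 3 + r$
$L = 6$ ($L = 2 \cdot 3 = 6$)
$m{\left(g \right)} = \frac{6 + g}{-5 + 2 g}$ ($m{\left(g \right)} = \frac{g + 6}{g + \left(-5 + g\right)} = \frac{6 + g}{-5 + 2 g}$)
$H{\left(-2,6 \right)} \left(7 + m{\left(\left(3 - 5\right)^{2} \right)}\right) - z{\left(18,7 \right)} = \left(3 - 2\right) \left(7 + \frac{6 + \left(3 - 5\right)^{2}}{-5 + 2 \left(3 - 5\right)^{2}}\right) - 7 = 1 \left(7 + \frac{6 + \left(-2\right)^{2}}{-5 + 2 \left(-2\right)^{2}}\right) - 7 = 1 \left(7 + \frac{6 + 4}{-5 + 2 \cdot 4}\right) - 7 = 1 \left(7 + \frac{1}{-5 + 8} \cdot 10\right) - 7 = 1 \left(7 + \frac{1}{3} \cdot 10\right) - 7 = 1 \left(7 + \frac{10}{3}\right) - 7 = 1 \cdot \frac{31}{3} - 7 = \frac{31}{3} - 7 = \frac{10}{3}$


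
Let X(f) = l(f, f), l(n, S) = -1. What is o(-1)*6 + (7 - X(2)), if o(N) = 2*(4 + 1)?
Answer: 68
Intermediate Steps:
X(f) = -1
o(N) = 10 (o(N) = 2*5 = 10)
o(-1)*6 + (7 - X(2)) = 10*6 + (7 - 1*(-1)) = 60 + (7 + 1) = 60 + 8 = 68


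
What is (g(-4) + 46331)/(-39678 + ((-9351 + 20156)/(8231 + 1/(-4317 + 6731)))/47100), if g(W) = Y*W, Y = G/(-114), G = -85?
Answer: -82377406290884150/70552786365601487 ≈ -1.1676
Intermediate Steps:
Y = 85/114 (Y = -85/(-114) = -85*(-1/114) = 85/114 ≈ 0.74561)
g(W) = 85*W/114
(g(-4) + 46331)/(-39678 + ((-9351 + 20156)/(8231 + 1/(-4317 + 6731)))/47100) = ((85/114)*(-4) + 46331)/(-39678 + ((-9351 + 20156)/(8231 + 1/(-4317 + 6731)))/47100) = (-170/57 + 46331)/(-39678 + (10805/(8231 + 1/2414))*(1/47100)) = 2640697/(57*(-39678 + (10805/(8231 + 1/2414))*(1/47100))) = 2640697/(57*(-39678 + (10805/(19869635/2414))*(1/47100))) = 2640697/(57*(-39678 + (10805*(2414/19869635))*(1/47100))) = 2640697/(57*(-39678 + (5216654/3973927)*(1/47100))) = 2640697/(57*(-39678 + 2608327/93585980850)) = 2640697/(57*(-3713304545557973/93585980850)) = (2640697/57)*(-93585980850/3713304545557973) = -82377406290884150/70552786365601487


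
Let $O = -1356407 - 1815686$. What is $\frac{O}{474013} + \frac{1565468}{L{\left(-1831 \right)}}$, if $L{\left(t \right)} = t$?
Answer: $- \frac{747860285367}{867917803} \approx -861.67$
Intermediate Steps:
$O = -3172093$
$\frac{O}{474013} + \frac{1565468}{L{\left(-1831 \right)}} = - \frac{3172093}{474013} + \frac{1565468}{-1831} = \left(-3172093\right) \frac{1}{474013} + 1565468 \left(- \frac{1}{1831}\right) = - \frac{3172093}{474013} - \frac{1565468}{1831} = - \frac{747860285367}{867917803}$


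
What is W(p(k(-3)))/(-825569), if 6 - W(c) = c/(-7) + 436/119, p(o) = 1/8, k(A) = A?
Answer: -2241/785941688 ≈ -2.8514e-6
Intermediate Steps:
p(o) = ⅛
W(c) = 278/119 + c/7 (W(c) = 6 - (c/(-7) + 436/119) = 6 - (c*(-⅐) + 436*(1/119)) = 6 - (-c/7 + 436/119) = 6 - (436/119 - c/7) = 6 + (-436/119 + c/7) = 278/119 + c/7)
W(p(k(-3)))/(-825569) = (278/119 + (⅐)*(⅛))/(-825569) = (278/119 + 1/56)*(-1/825569) = (2241/952)*(-1/825569) = -2241/785941688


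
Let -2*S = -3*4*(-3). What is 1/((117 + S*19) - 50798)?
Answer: -1/51023 ≈ -1.9599e-5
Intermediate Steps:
S = -18 (S = -(-3*4)*(-3)/2 = -(-6)*(-3) = -½*36 = -18)
1/((117 + S*19) - 50798) = 1/((117 - 18*19) - 50798) = 1/((117 - 342) - 50798) = 1/(-225 - 50798) = 1/(-51023) = -1/51023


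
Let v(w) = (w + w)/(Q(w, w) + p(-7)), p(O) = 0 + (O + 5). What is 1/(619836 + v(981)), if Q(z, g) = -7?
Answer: 1/619618 ≈ 1.6139e-6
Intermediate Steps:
p(O) = 5 + O (p(O) = 0 + (5 + O) = 5 + O)
v(w) = -2*w/9 (v(w) = (w + w)/(-7 + (5 - 7)) = (2*w)/(-7 - 2) = (2*w)/(-9) = (2*w)*(-⅑) = -2*w/9)
1/(619836 + v(981)) = 1/(619836 - 2/9*981) = 1/(619836 - 218) = 1/619618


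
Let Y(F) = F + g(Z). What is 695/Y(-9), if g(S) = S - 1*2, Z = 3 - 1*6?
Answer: -695/14 ≈ -49.643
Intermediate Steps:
Z = -3 (Z = 3 - 6 = -3)
g(S) = -2 + S (g(S) = S - 2 = -2 + S)
Y(F) = -5 + F (Y(F) = F + (-2 - 3) = F - 5 = -5 + F)
695/Y(-9) = 695/(-5 - 9) = 695/(-14) = 695*(-1/14) = -695/14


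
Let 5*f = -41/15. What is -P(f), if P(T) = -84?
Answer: 84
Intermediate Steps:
f = -41/75 (f = (-41/15)/5 = (-41*1/15)/5 = (⅕)*(-41/15) = -41/75 ≈ -0.54667)
-P(f) = -1*(-84) = 84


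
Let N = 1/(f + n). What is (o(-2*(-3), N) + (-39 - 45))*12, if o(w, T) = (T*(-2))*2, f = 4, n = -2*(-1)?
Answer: -1016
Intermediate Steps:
n = 2
N = ⅙ (N = 1/(4 + 2) = 1/6 = ⅙ ≈ 0.16667)
o(w, T) = -4*T (o(w, T) = -2*T*2 = -4*T)
(o(-2*(-3), N) + (-39 - 45))*12 = (-4*⅙ + (-39 - 45))*12 = (-⅔ - 84)*12 = -254/3*12 = -1016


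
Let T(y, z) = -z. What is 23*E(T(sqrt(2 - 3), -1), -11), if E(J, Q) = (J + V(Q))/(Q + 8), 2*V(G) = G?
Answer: 69/2 ≈ 34.500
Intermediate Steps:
V(G) = G/2
E(J, Q) = (J + Q/2)/(8 + Q) (E(J, Q) = (J + Q/2)/(Q + 8) = (J + Q/2)/(8 + Q))
23*E(T(sqrt(2 - 3), -1), -11) = 23*((-1*(-1) + (1/2)*(-11))/(8 - 11)) = 23*((1 - 11/2)/(-3)) = 23*(-1/3*(-9/2)) = 23*(3/2) = 69/2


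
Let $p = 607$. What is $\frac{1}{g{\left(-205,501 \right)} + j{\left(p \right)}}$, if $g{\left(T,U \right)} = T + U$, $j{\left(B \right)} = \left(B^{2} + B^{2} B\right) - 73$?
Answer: $\frac{1}{224017215} \approx 4.4639 \cdot 10^{-9}$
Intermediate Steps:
$j{\left(B \right)} = -73 + B^{2} + B^{3}$ ($j{\left(B \right)} = \left(B^{2} + B^{3}\right) - 73 = -73 + B^{2} + B^{3}$)
$\frac{1}{g{\left(-205,501 \right)} + j{\left(p \right)}} = \frac{1}{\left(-205 + 501\right) + \left(-73 + 607^{2} + 607^{3}\right)} = \frac{1}{296 + \left(-73 + 368449 + 223648543\right)} = \frac{1}{296 + 224016919} = \frac{1}{224017215}$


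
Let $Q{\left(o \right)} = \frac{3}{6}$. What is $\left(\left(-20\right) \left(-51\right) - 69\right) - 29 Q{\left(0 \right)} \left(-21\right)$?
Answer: $\frac{2511}{2} \approx 1255.5$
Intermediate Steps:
$Q{\left(o \right)} = \frac{1}{2}$ ($Q{\left(o \right)} = 3 \cdot \frac{1}{6} = \frac{1}{2}$)
$\left(\left(-20\right) \left(-51\right) - 69\right) - 29 Q{\left(0 \right)} \left(-21\right) = \left(\left(-20\right) \left(-51\right) - 69\right) - 29 \cdot \frac{1}{2} \left(-21\right) = \left(1020 - 69\right) - \frac{29}{2} \left(-21\right) = 951 - - \frac{609}{2} = 951 + \frac{609}{2} = \frac{2511}{2}$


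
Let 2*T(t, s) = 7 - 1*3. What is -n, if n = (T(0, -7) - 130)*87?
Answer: 11136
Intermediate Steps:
T(t, s) = 2 (T(t, s) = (7 - 1*3)/2 = (7 - 3)/2 = (½)*4 = 2)
n = -11136 (n = (2 - 130)*87 = -128*87 = -11136)
-n = -1*(-11136) = 11136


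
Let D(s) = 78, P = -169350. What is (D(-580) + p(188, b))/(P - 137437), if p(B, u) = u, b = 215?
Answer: -293/306787 ≈ -0.00095506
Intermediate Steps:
(D(-580) + p(188, b))/(P - 137437) = (78 + 215)/(-169350 - 137437) = 293/(-306787) = 293*(-1/306787) = -293/306787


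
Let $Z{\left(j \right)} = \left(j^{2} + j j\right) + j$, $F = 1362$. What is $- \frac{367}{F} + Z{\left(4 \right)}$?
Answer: $\frac{48665}{1362} \approx 35.731$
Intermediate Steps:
$Z{\left(j \right)} = j + 2 j^{2}$ ($Z{\left(j \right)} = \left(j^{2} + j^{2}\right) + j = 2 j^{2} + j = j + 2 j^{2}$)
$- \frac{367}{F} + Z{\left(4 \right)} = - \frac{367}{1362} + 4 \left(1 + 2 \cdot 4\right) = \left(-367\right) \frac{1}{1362} + 4 \left(1 + 8\right) = - \frac{367}{1362} + 4 \cdot 9 = - \frac{367}{1362} + 36 = \frac{48665}{1362}$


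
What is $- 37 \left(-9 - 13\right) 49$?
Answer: $39886$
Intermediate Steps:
$- 37 \left(-9 - 13\right) 49 = \left(-37\right) \left(-22\right) 49 = 814 \cdot 49 = 39886$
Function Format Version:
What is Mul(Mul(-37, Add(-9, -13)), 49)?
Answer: 39886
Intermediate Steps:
Mul(Mul(-37, Add(-9, -13)), 49) = Mul(Mul(-37, -22), 49) = Mul(814, 49) = 39886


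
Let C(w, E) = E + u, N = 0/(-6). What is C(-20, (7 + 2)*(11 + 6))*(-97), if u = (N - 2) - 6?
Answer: -14065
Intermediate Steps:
N = 0 (N = 0*(-⅙) = 0)
u = -8 (u = (0 - 2) - 6 = -2 - 6 = -8)
C(w, E) = -8 + E (C(w, E) = E - 8 = -8 + E)
C(-20, (7 + 2)*(11 + 6))*(-97) = (-8 + (7 + 2)*(11 + 6))*(-97) = (-8 + 9*17)*(-97) = (-8 + 153)*(-97) = 145*(-97) = -14065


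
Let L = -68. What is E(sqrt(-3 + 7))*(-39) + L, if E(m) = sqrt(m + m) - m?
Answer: -68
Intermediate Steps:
E(m) = -m + sqrt(2)*sqrt(m) (E(m) = sqrt(2*m) - m = sqrt(2)*sqrt(m) - m = -m + sqrt(2)*sqrt(m))
E(sqrt(-3 + 7))*(-39) + L = (-sqrt(-3 + 7) + sqrt(2)*sqrt(sqrt(-3 + 7)))*(-39) - 68 = (-sqrt(4) + sqrt(2)*sqrt(sqrt(4)))*(-39) - 68 = (-1*2 + sqrt(2)*sqrt(2))*(-39) - 68 = (-2 + 2)*(-39) - 68 = 0*(-39) - 68 = 0 - 68 = -68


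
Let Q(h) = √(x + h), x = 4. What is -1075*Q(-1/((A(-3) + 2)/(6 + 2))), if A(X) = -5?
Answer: -2150*√15/3 ≈ -2775.6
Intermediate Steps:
Q(h) = √(4 + h)
-1075*Q(-1/((A(-3) + 2)/(6 + 2))) = -1075*√(4 - 1/((-5 + 2)/(6 + 2))) = -1075*√(4 - 1/((-3/8))) = -1075*√(4 - 1/((-3*⅛))) = -1075*√(4 - 1/(-3/8)) = -1075*√(4 - 1*(-8/3)) = -1075*√(4 + 8/3) = -2150*√15/3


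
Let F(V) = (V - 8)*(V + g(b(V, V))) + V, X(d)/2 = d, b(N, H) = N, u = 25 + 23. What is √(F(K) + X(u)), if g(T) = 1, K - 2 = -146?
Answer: 2*√5422 ≈ 147.27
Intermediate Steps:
u = 48
K = -144 (K = 2 - 146 = -144)
X(d) = 2*d
F(V) = V + (1 + V)*(-8 + V) (F(V) = (V - 8)*(V + 1) + V = (-8 + V)*(1 + V) + V = (1 + V)*(-8 + V) + V = V + (1 + V)*(-8 + V))
√(F(K) + X(u)) = √((-8 + (-144)² - 6*(-144)) + 2*48) = √((-8 + 20736 + 864) + 96) = √(21592 + 96) = √21688 = 2*√5422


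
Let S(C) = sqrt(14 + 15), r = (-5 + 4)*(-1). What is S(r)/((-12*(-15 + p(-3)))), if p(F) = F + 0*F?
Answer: sqrt(29)/216 ≈ 0.024931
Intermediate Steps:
r = 1 (r = -1*(-1) = 1)
p(F) = F (p(F) = F + 0 = F)
S(C) = sqrt(29)
S(r)/((-12*(-15 + p(-3)))) = sqrt(29)/((-12*(-15 - 3))) = sqrt(29)/((-12*(-18))) = sqrt(29)/216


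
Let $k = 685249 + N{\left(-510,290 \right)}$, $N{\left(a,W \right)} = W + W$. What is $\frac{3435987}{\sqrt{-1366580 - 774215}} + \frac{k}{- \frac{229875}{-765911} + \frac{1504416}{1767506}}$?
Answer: $\frac{464221288951716907}{779277102363} - \frac{3435987 i \sqrt{2140795}}{2140795} \approx 5.9571 \cdot 10^{5} - 2348.4 i$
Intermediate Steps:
$N{\left(a,W \right)} = 2 W$
$k = 685829$ ($k = 685249 + 2 \cdot 290 = 685249 + 580 = 685829$)
$\frac{3435987}{\sqrt{-1366580 - 774215}} + \frac{k}{- \frac{229875}{-765911} + \frac{1504416}{1767506}} = \frac{3435987}{\sqrt{-1366580 - 774215}} + \frac{685829}{- \frac{229875}{-765911} + \frac{1504416}{1767506}} = \frac{3435987}{\sqrt{-2140795}} + \frac{685829}{\left(-229875\right) \left(- \frac{1}{765911}\right) + 1504416 \cdot \frac{1}{1767506}} = \frac{3435987}{i \sqrt{2140795}} + \frac{685829}{\frac{229875}{765911} + \frac{752208}{883753}} = 3435987 \left(- \frac{i \sqrt{2140795}}{2140795}\right) + \frac{685829}{\frac{779277102363}{676876143983}} = - \frac{3435987 i \sqrt{2140795}}{2140795} + 685829 \cdot \frac{676876143983}{779277102363} = - \frac{3435987 i \sqrt{2140795}}{2140795} + \frac{464221288951716907}{779277102363} = \frac{464221288951716907}{779277102363} - \frac{3435987 i \sqrt{2140795}}{2140795}$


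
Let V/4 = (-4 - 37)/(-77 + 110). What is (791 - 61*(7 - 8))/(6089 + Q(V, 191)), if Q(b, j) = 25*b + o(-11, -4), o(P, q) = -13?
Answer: 7029/49102 ≈ 0.14315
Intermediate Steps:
V = -164/33 (V = 4*((-4 - 37)/(-77 + 110)) = 4*(-41/33) = -164/33 ≈ -4.9697)
Q(b, j) = -13 + 25*b (Q(b, j) = 25*b - 13 = -13 + 25*b)
(791 - 61*(7 - 8))/(6089 + Q(V, 191)) = (791 - 61*(7 - 8))/(6089 + (-13 + 25*(-164/33))) = (791 - 61*(-1))/(6089 + (-13 - 4100/33)) = (791 + 61)/(6089 - 4529/33) = 852/(196408/33) = 852*(33/196408) = 7029/49102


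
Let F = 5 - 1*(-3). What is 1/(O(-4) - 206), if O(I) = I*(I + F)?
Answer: -1/222 ≈ -0.0045045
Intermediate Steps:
F = 8 (F = 5 + 3 = 8)
O(I) = I*(8 + I) (O(I) = I*(I + 8) = I*(8 + I))
1/(O(-4) - 206) = 1/(-4*(8 - 4) - 206) = 1/(-4*4 - 206) = 1/(-16 - 206) = 1/(-222) = -1/222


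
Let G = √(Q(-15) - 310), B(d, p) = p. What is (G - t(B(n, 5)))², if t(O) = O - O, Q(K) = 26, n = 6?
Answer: -284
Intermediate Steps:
t(O) = 0
G = 2*I*√71 (G = √(26 - 310) = √(-284) = 2*I*√71 ≈ 16.852*I)
(G - t(B(n, 5)))² = (2*I*√71 - 1*0)² = (2*I*√71 + 0)² = (2*I*√71)² = -284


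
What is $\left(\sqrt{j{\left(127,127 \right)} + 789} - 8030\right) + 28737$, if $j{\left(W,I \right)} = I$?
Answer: $20707 + 2 \sqrt{229} \approx 20737.0$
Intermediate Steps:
$\left(\sqrt{j{\left(127,127 \right)} + 789} - 8030\right) + 28737 = \left(\sqrt{127 + 789} - 8030\right) + 28737 = \left(\sqrt{916} - 8030\right) + 28737 = \left(2 \sqrt{229} - 8030\right) + 28737 = \left(-8030 + 2 \sqrt{229}\right) + 28737 = 20707 + 2 \sqrt{229}$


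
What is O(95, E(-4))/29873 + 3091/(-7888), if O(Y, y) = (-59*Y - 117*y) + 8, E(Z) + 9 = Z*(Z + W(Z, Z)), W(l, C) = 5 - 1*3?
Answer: -135563683/235638224 ≈ -0.57530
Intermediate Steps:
W(l, C) = 2 (W(l, C) = 5 - 3 = 2)
E(Z) = -9 + Z*(2 + Z) (E(Z) = -9 + Z*(Z + 2) = -9 + Z*(2 + Z))
O(Y, y) = 8 - 117*y - 59*Y (O(Y, y) = (-117*y - 59*Y) + 8 = 8 - 117*y - 59*Y)
O(95, E(-4))/29873 + 3091/(-7888) = (8 - 117*(-9 + (-4)² + 2*(-4)) - 59*95)/29873 + 3091/(-7888) = (8 - 117*(-9 + 16 - 8) - 5605)*(1/29873) + 3091*(-1/7888) = (8 - 117*(-1) - 5605)*(1/29873) - 3091/7888 = (8 + 117 - 5605)*(1/29873) - 3091/7888 = -5480*1/29873 - 3091/7888 = -5480/29873 - 3091/7888 = -135563683/235638224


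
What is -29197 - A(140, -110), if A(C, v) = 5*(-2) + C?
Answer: -29327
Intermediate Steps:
A(C, v) = -10 + C
-29197 - A(140, -110) = -29197 - (-10 + 140) = -29197 - 1*130 = -29197 - 130 = -29327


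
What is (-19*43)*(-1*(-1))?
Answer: -817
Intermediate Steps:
(-19*43)*(-1*(-1)) = -817*1 = -817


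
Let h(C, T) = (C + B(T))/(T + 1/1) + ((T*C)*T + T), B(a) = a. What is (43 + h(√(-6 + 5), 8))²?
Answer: -12760/9 + 538918*I/81 ≈ -1417.8 + 6653.3*I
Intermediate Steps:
h(C, T) = T + C*T² + (C + T)/(1 + T) (h(C, T) = (C + T)/(T + 1/1) + ((T*C)*T + T) = (C + T)/(T + 1) + ((C*T)*T + T) = (C + T)/(1 + T) + (C*T² + T) = (C + T)/(1 + T) + (T + C*T²) = T + C*T² + (C + T)/(1 + T))
(43 + h(√(-6 + 5), 8))² = (43 + (√(-6 + 5) + 8² + 2*8 + √(-6 + 5)*8² + √(-6 + 5)*8³)/(1 + 8))² = (43 + (√(-1) + 64 + 16 + √(-1)*64 + √(-1)*512)/9)² = (43 + (I + 64 + 16 + I*64 + I*512)/9)² = (43 + (I + 64 + 16 + 64*I + 512*I)/9)² = (43 + (80 + 577*I)/9)² = (43 + (80/9 + 577*I/9))² = (467/9 + 577*I/9)²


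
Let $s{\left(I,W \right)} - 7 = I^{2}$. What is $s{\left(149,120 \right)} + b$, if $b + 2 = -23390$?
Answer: $-1184$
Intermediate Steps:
$b = -23392$ ($b = -2 - 23390 = -23392$)
$s{\left(I,W \right)} = 7 + I^{2}$
$s{\left(149,120 \right)} + b = \left(7 + 149^{2}\right) - 23392 = \left(7 + 22201\right) - 23392 = 22208 - 23392 = -1184$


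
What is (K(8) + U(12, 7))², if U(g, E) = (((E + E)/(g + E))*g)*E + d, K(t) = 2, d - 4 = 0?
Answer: 1664100/361 ≈ 4609.7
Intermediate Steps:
d = 4 (d = 4 + 0 = 4)
U(g, E) = 4 + 2*g*E²/(E + g) (U(g, E) = (((E + E)/(g + E))*g)*E + 4 = (((2*E)/(E + g))*g)*E + 4 = ((2*E/(E + g))*g)*E + 4 = (2*E*g/(E + g))*E + 4 = 2*g*E²/(E + g) + 4 = 4 + 2*g*E²/(E + g))
(K(8) + U(12, 7))² = (2 + 2*(2*7 + 2*12 + 12*7²)/(7 + 12))² = (2 + 2*(14 + 24 + 12*49)/19)² = (2 + 2*(1/19)*(14 + 24 + 588))² = (2 + 2*(1/19)*626)² = (2 + 1252/19)² = (1290/19)² = 1664100/361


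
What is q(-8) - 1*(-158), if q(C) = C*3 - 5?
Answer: 129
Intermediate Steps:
q(C) = -5 + 3*C (q(C) = 3*C - 5 = -5 + 3*C)
q(-8) - 1*(-158) = (-5 + 3*(-8)) - 1*(-158) = (-5 - 24) + 158 = -29 + 158 = 129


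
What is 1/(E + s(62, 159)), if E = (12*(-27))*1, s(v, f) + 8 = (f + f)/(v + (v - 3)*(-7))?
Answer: -117/38950 ≈ -0.0030039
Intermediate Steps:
s(v, f) = -8 + 2*f/(21 - 6*v) (s(v, f) = -8 + (f + f)/(v + (v - 3)*(-7)) = -8 + (2*f)/(v + (-3 + v)*(-7)) = -8 + (2*f)/(v + (21 - 7*v)) = -8 + (2*f)/(21 - 6*v) = -8 + 2*f/(21 - 6*v))
E = -324 (E = -324*1 = -324)
1/(E + s(62, 159)) = 1/(-324 + 2*(84 - 1*159 - 24*62)/(3*(-7 + 2*62))) = 1/(-324 + 2*(84 - 159 - 1488)/(3*(-7 + 124))) = 1/(-324 + (⅔)*(-1563)/117) = 1/(-324 + (⅔)*(1/117)*(-1563)) = 1/(-324 - 1042/117) = 1/(-38950/117) = -117/38950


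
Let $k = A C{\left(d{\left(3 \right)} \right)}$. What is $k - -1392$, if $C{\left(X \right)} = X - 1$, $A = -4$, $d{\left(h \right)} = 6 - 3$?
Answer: $1384$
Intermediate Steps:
$d{\left(h \right)} = 3$
$C{\left(X \right)} = -1 + X$ ($C{\left(X \right)} = X - 1 = -1 + X$)
$k = -8$ ($k = - 4 \left(-1 + 3\right) = \left(-4\right) 2 = -8$)
$k - -1392 = -8 - -1392 = -8 + 1392 = 1384$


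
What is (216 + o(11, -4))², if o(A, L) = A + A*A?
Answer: 121104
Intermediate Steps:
o(A, L) = A + A²
(216 + o(11, -4))² = (216 + 11*(1 + 11))² = (216 + 11*12)² = (216 + 132)² = 348² = 121104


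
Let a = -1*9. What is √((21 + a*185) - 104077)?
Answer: I*√105721 ≈ 325.15*I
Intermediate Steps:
a = -9
√((21 + a*185) - 104077) = √((21 - 9*185) - 104077) = √((21 - 1665) - 104077) = √(-1644 - 104077) = √(-105721) = I*√105721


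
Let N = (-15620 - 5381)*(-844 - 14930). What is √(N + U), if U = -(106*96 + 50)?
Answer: 2*√82814887 ≈ 18201.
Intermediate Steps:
N = 331269774 (N = -21001*(-15774) = 331269774)
U = -10226 (U = -(10176 + 50) = -1*10226 = -10226)
√(N + U) = √(331269774 - 10226) = √331259548 = 2*√82814887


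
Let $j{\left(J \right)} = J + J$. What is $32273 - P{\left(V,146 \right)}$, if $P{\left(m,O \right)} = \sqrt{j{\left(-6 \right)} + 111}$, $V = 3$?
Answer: $32273 - 3 \sqrt{11} \approx 32263.0$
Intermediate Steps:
$j{\left(J \right)} = 2 J$
$P{\left(m,O \right)} = 3 \sqrt{11}$ ($P{\left(m,O \right)} = \sqrt{2 \left(-6\right) + 111} = \sqrt{-12 + 111} = \sqrt{99} = 3 \sqrt{11}$)
$32273 - P{\left(V,146 \right)} = 32273 - 3 \sqrt{11}$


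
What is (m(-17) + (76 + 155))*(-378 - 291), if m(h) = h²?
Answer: -347880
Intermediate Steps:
(m(-17) + (76 + 155))*(-378 - 291) = ((-17)² + (76 + 155))*(-378 - 291) = (289 + 231)*(-669) = 520*(-669) = -347880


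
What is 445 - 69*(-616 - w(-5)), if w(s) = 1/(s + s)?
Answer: 429421/10 ≈ 42942.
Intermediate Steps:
w(s) = 1/(2*s)
445 - 69*(-616 - w(-5)) = 445 - 69*(-616 - 1/(2*(-5))) = 445 - 69*(-616 - (-1)/(2*5)) = 445 - 69*(-616 - 1*(-⅒)) = 445 - 69*(-616 + ⅒) = 445 - 69*(-6159/10) = 445 + 424971/10 = 429421/10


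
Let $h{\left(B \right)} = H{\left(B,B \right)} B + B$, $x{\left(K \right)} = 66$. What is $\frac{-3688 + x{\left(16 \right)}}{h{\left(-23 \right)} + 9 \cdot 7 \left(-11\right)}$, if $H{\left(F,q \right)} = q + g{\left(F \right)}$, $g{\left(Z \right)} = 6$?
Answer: $\frac{3622}{325} \approx 11.145$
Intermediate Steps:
$H{\left(F,q \right)} = 6 + q$ ($H{\left(F,q \right)} = q + 6 = 6 + q$)
$h{\left(B \right)} = B + B \left(6 + B\right)$ ($h{\left(B \right)} = \left(6 + B\right) B + B = B \left(6 + B\right) + B = B + B \left(6 + B\right)$)
$\frac{-3688 + x{\left(16 \right)}}{h{\left(-23 \right)} + 9 \cdot 7 \left(-11\right)} = \frac{-3688 + 66}{- 23 \left(7 - 23\right) + 9 \cdot 7 \left(-11\right)} = - \frac{3622}{\left(-23\right) \left(-16\right) + 63 \left(-11\right)} = - \frac{3622}{368 - 693} = - \frac{3622}{-325} = \left(-3622\right) \left(- \frac{1}{325}\right) = \frac{3622}{325}$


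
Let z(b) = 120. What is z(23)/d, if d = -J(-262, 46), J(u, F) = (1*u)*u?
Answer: -30/17161 ≈ -0.0017482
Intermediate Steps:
J(u, F) = u² (J(u, F) = u*u = u²)
d = -68644 (d = -1*(-262)² = -1*68644 = -68644)
z(23)/d = 120/(-68644) = 120*(-1/68644) = -30/17161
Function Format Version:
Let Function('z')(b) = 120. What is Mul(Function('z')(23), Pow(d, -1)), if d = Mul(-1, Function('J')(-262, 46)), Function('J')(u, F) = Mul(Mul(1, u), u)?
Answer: Rational(-30, 17161) ≈ -0.0017482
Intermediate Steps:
Function('J')(u, F) = Pow(u, 2) (Function('J')(u, F) = Mul(u, u) = Pow(u, 2))
d = -68644 (d = Mul(-1, Pow(-262, 2)) = Mul(-1, 68644) = -68644)
Mul(Function('z')(23), Pow(d, -1)) = Mul(120, Pow(-68644, -1)) = Mul(120, Rational(-1, 68644)) = Rational(-30, 17161)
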